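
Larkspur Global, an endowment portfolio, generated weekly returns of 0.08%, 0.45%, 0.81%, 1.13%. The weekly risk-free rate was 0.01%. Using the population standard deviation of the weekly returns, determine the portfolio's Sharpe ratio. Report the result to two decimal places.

r̄ = (0.08 + 0.45 + 0.81 + 1.13) / 4 = 2.470 / 4 = 0.6175%
Σ(r − r̄)² = (0.08 − 0.6175)² + (0.45 − 0.6175)² + (0.81 − 0.6175)² + … = 0.6167
population σ = √(0.6167 / 4) = √0.1542 = 0.3927%
Sharpe = (r̄ − rf) / σ = (0.6175 − 0.01) / 0.3927 = 0.6075 / 0.3927 = 1.5470

1.55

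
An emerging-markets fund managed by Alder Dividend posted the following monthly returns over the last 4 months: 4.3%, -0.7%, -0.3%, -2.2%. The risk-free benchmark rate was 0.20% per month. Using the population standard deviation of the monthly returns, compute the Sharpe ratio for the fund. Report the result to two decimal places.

0.03

μ = (4.3 − 0.7 − 0.3 − 2.2) / 4 = 0.2750%
Σ(r − μ)² = (4.3 − 0.2750)² + (-0.7 − 0.2750)² + (-0.3 − 0.2750)² + … = 23.6075
population σ = √(23.6075 / 4) = √5.9019 = 2.4294%
Sharpe = (μ − rf) / σ = (0.2750 − 0.2) / 2.4294 = 0.0750 / 2.4294 = 0.0309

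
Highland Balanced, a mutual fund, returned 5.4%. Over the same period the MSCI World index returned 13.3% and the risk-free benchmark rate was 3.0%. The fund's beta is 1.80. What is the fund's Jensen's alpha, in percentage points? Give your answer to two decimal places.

-16.14

CAPM expected return = Rf + β(Rm − Rf) = 3.0% + 1.80 × (13.3% − 3.0%) = 3 + 1.80 × 10.30 = 21.5400%
Jensen's α = Rp − E[R] = 5.4% − 21.5400% = -16.1400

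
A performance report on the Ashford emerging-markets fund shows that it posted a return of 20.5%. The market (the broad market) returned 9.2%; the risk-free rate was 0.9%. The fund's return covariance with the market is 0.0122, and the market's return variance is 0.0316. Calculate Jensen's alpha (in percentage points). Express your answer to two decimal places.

β = Cov / Var = 0.0122 / 0.0316 = 0.3861
E[R] = Rf + β(Rm − Rf) = 0.9% + 0.3861 × (9.2% − 0.9%) = 4.1046%
α = Rp − E[R] = 20.5% − 4.1046% = 16.3954

16.40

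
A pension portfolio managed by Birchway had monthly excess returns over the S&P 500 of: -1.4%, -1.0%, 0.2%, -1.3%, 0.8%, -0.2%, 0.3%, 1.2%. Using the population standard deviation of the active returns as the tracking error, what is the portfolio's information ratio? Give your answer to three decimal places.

-0.192

μ = (-1.4 − 1 + 0.2 − 1.3 + 0.8 − 0.2 + 0.3 + 1.2) / 8 = -0.1750%
Population std dev = √[6.6550 / 8] = 0.9121%
IR = μ / tracking error = -0.1750 / 0.9121 = -0.1919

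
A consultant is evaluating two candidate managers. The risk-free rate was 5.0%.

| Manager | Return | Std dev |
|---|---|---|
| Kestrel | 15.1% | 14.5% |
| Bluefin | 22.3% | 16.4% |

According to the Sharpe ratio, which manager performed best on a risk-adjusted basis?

Bluefin

Kestrel: Sharpe ratio = (15.1% − 5.0%) / 14.5% = 0.697
Bluefin: Sharpe ratio = (22.3% − 5.0%) / 16.4% = 1.055
Highest: Bluefin (1.055).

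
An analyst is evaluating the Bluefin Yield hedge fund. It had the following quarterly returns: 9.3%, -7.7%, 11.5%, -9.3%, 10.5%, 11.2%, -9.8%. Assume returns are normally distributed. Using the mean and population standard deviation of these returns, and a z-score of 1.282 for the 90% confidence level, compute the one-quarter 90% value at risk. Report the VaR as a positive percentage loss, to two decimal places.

10.22

r̄ = (9.3 − 7.7 + 11.5 − 9.3 + 10.5 + 11.2 − 9.8) / 7 = 15.70 / 7 = 2.2429%
Population σ = √[Σ(r − r̄)² / 7] = √[661.0371 / 7] = √94.4339 = 9.7177%
VaR = −(r̄ − z·σ) = −(2.2429 − 1.282 × 9.7177) = −(-10.2152) = 10.2152%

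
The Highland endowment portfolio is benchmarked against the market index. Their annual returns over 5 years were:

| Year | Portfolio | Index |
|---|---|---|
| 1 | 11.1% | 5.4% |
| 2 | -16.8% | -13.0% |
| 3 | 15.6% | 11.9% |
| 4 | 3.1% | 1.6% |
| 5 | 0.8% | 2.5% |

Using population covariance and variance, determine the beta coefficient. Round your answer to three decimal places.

1.339

r̄p = 2.7600%,  r̄m = 1.6800%
Cov = Σ(rp − r̄p)(rm − r̄m) / 5 = 89.5512
Var(rm) = Σ(rm − r̄m)² / 5 = 66.8936
β = Cov / Var = 89.5512 / 66.8936 = 1.3387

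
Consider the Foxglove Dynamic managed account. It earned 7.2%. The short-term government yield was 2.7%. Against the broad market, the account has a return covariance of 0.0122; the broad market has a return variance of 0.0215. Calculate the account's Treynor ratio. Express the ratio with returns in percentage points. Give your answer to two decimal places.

β = Cov / Var = 0.0122 / 0.0215 = 0.5674
Treynor = (Rp − Rf) / β = (7.2% − 2.7%) / 0.5674 = 4.50 / 0.5674 = 7.9309

7.93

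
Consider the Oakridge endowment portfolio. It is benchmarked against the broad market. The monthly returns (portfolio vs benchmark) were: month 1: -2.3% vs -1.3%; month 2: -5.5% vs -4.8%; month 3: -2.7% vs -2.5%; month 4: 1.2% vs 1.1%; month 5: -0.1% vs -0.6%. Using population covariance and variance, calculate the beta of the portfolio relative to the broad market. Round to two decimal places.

r̄p = -1.8800%,  r̄m = -1.6200%
Cov = Σ(rp − r̄p)(rm − r̄m) / 5 = 4.4584
Var(rm) = Σ(rm − r̄m)² / 5 = 3.8856
β = Cov / Var = 4.4584 / 3.8856 = 1.1474

1.15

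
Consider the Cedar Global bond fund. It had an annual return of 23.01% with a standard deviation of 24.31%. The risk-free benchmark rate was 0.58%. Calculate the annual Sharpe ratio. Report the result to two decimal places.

0.92

Sharpe = (Rp − Rf) / σp = (23.01% − 0.58%) / 24.31% = 22.43% / 24.31% = 0.9227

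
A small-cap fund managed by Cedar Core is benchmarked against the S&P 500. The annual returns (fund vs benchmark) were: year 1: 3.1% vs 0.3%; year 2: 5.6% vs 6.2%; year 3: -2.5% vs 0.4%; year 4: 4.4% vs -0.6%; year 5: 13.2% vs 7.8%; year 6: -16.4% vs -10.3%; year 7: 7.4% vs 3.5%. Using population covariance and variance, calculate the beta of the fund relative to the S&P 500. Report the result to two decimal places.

r̄p = 2.1143%,  r̄m = 1.0429%
Cov = Σ(rp − r̄p)(rm − r̄m) / 7 = 44.9080
Var(rm) = Σ(rm − r̄m)² / 7 = 30.0882
β = Cov / Var = 44.9080 / 30.0882 = 1.4925

1.49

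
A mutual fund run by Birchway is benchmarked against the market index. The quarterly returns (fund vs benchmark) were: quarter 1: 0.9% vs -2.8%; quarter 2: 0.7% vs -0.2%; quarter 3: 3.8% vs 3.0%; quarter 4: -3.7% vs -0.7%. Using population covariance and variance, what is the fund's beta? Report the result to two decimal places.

0.67

r̄p = 0.4250%,  r̄m = -0.1750%
Cov = Σ(rp − r̄p)(rm − r̄m) / 4 = 2.9069
Var(rm) = Σ(rm − r̄m)² / 4 = 4.3119
β = Cov / Var = 2.9069 / 4.3119 = 0.6742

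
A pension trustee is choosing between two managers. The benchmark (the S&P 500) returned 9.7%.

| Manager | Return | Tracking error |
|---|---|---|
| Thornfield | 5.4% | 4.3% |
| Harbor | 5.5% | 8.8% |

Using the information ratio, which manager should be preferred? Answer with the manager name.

Thornfield: IR = (5.4% − 9.7%) / 4.3% = -1.000
Harbor: IR = (5.5% − 9.7%) / 8.8% = -0.477
Highest: Harbor (-0.477).

Harbor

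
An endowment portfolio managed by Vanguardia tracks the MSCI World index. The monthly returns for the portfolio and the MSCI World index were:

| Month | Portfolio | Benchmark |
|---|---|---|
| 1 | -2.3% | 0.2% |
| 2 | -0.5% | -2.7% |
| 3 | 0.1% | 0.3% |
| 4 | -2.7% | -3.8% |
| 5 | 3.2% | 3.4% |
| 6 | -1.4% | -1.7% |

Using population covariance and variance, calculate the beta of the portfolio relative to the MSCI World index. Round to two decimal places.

0.66

r̄p = -0.6000%,  r̄m = -0.7167%
Cov = Σ(rp − r̄p)(rm − r̄m) / 6 = 3.6433
Var(rm) = Σ(rm − r̄m)² / 6 = 5.5381
β = Cov / Var = 3.6433 / 5.5381 = 0.6579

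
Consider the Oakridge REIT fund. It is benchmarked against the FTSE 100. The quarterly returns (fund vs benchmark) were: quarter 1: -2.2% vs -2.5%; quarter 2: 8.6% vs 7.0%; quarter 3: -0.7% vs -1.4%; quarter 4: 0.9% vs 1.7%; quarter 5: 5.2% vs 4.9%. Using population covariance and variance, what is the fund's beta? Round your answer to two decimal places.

1.08

r̄p = 2.3600%,  r̄m = 1.9400%
Cov = Σ(rp − r̄p)(rm − r̄m) / 5 = 14.1596
Var(rm) = Σ(rm − r̄m)² / 5 = 13.0584
β = Cov / Var = 14.1596 / 13.0584 = 1.0843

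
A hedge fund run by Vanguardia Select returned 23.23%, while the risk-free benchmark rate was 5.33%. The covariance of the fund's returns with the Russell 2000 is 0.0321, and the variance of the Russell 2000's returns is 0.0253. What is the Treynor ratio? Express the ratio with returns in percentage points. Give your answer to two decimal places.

14.11

β = Cov / Var = 0.0321 / 0.0253 = 1.2688
Treynor = (Rp − Rf) / β = (23.23% − 5.33%) / 1.2688 = 17.90 / 1.2688 = 14.1078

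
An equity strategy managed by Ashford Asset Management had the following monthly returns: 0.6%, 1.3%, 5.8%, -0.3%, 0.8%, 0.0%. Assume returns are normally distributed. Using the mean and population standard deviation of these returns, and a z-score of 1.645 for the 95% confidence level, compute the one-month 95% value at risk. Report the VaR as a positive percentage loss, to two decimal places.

2.01

r̄ = (0.6 + 1.3 + 5.8 − 0.3 + 0.8 + 0) / 6 = 1.3667%
Population σ = √[Σ(r − r̄)² / 6] = √[25.2133 / 6] = √4.2022 = 2.0499%
VaR = −(r̄ − z·σ) = −(1.3667 − 1.645 × 2.0499) = −(-2.0054) = 2.0054%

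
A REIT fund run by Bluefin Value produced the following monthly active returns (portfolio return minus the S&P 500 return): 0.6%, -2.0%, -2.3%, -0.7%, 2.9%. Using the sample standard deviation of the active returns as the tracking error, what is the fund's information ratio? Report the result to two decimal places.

r̄ = (0.6 − 2 − 2.3 − 0.7 + 2.9) / 5 = -1.50 / 5 = -0.3000%
Sample σ = √[Σ(r − r̄)² / 4] = √[18.1000 / 4] = √4.5250 = 2.1272%
IR = r̄ / tracking error = -0.3000 / 2.1272 = -0.1410

-0.14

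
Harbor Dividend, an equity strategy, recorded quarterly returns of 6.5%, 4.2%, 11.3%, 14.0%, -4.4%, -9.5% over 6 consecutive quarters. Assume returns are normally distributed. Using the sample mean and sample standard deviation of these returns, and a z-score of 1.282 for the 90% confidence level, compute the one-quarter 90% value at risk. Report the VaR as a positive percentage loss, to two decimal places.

r̄ = (6.5 + 4.2 + 11.3 + 14 − 4.4 − 9.5) / 6 = 3.6833%
Sample std dev = √[411.7883 / 5] = 9.0751%
VaR = −(r̄ − z·σ) = −(3.6833 − 1.282 × 9.0751) = −(-7.9510) = 7.9510%

7.95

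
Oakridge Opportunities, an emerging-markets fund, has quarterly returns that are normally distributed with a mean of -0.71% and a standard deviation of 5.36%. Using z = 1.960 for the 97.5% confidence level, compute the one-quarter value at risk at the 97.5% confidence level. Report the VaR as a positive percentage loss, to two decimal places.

11.22

VaR (as % loss) = −(μ − z·σ) = −(-0.71% − 1.960 × 5.36%) = −(-11.2156%) = 11.2156%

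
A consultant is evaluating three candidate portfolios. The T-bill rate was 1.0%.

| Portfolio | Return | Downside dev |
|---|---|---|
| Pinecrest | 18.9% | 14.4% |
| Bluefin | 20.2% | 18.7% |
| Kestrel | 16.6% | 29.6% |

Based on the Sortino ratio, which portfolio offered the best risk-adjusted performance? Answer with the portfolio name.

Pinecrest: Sortino ratio = (18.9% − 1.0%) / 14.4% = 1.243
Bluefin: Sortino ratio = (20.2% − 1.0%) / 18.7% = 1.027
Kestrel: Sortino ratio = (16.6% − 1.0%) / 29.6% = 0.527
Highest: Pinecrest (1.243).

Pinecrest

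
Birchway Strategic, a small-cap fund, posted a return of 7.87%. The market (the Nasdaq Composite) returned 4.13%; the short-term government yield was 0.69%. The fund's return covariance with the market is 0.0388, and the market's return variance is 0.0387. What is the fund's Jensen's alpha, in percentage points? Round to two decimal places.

β = Cov / Var = 0.0388 / 0.0387 = 1.0026
E[R] = Rf + β(Rm − Rf) = 0.69% + 1.0026 × (4.13% − 0.69%) = 4.1389%
α = Rp − E[R] = 7.87% − 4.1389% = 3.7311

3.73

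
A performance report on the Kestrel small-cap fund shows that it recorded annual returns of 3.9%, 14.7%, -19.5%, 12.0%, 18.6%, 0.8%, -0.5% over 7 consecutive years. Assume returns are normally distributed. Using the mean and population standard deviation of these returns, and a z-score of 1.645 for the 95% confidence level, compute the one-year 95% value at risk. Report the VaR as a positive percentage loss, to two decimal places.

15.12

μ = (3.9 + 14.7 − 19.5 + 12 + 18.6 + 0.8 − 0.5) / 7 = 30.00 / 7 = 4.2857%
Σ(r − μ)² = (3.9 − 4.2857)² + (14.7 − 4.2857)² + … = 973.8286
population σ = √(973.8286 / 7) = √139.1184 = 11.7948%
VaR = −(μ − z·σ) = −(4.2857 − 1.645 × 11.7948) = −(-15.1167) = 15.1167%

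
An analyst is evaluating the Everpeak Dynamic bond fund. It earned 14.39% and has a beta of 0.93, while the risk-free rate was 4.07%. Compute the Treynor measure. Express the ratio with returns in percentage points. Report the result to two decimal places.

11.10

Treynor = (Rp − Rf) / β = (14.39% − 4.07%) / 0.93 = 10.32 / 0.93 = 11.0968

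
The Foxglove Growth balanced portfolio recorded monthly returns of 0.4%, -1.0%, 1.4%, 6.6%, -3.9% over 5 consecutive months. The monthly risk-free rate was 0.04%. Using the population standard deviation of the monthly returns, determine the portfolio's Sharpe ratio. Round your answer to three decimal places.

0.191

Mean return r̄ = 3.50 / 5 = 0.7000%
Σ(r − r̄)² = (0.4 − 0.7000)² + (-1 − 0.7000)² + (1.4 − 0.7000)² + … = 59.4400
population σ = √(59.4400 / 5) = √11.8880 = 3.4479%
Sharpe = (r̄ − rf) / σ = (0.7000 − 0.04) / 3.4479 = 0.6600 / 3.4479 = 0.1914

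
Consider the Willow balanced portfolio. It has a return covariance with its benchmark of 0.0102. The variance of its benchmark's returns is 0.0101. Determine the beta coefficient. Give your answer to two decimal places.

β = Cov(Rp, Rm) / Var(Rm) = 0.0102 / 0.0101 = 1.0099

1.01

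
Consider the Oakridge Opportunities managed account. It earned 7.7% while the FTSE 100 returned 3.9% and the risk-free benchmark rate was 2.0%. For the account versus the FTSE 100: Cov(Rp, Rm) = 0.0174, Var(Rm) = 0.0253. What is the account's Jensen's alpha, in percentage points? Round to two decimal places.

4.39

β = Cov / Var = 0.0174 / 0.0253 = 0.6877
E[R] = Rf + β(Rm − Rf) = 2.0% + 0.6877 × (3.9% − 2.0%) = 3.3066%
α = Rp − E[R] = 7.7% − 3.3066% = 4.3934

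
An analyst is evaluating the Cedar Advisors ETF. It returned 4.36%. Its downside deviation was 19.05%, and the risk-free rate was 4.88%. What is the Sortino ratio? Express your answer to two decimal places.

Sortino = (Rp − Rf) / σd = (4.36% − 4.88%) / 19.05% = -0.52% / 19.05% = -0.0273

-0.03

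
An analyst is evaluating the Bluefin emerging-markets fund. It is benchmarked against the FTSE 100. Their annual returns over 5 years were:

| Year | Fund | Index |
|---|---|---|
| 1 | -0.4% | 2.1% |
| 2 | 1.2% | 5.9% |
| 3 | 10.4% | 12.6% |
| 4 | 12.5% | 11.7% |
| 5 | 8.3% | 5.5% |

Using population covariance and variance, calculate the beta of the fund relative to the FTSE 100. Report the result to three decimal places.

1.100

r̄p = 6.4000%,  r̄m = 7.5600%
Cov = Σ(rp − r̄p)(rm − r̄m) / 5 = 17.4520
Var(rm) = Σ(rm − r̄m)² / 5 = 15.8704
β = Cov / Var = 17.4520 / 15.8704 = 1.0997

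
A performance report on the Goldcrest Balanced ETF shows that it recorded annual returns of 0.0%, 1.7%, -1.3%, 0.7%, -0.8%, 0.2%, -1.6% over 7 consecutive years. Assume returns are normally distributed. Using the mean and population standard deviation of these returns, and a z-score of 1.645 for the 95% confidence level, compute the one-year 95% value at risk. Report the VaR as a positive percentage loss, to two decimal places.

r̄ = (0 + 1.7 − 1.3 + 0.7 − 0.8 + 0.2 − 1.6) / 7 = -0.1571%
Population std dev = √[8.1371 / 7] = 1.0782%
VaR = −(r̄ − z·σ) = −(-0.1571 − 1.645 × 1.0782) = −(-1.9307) = 1.9307%

1.93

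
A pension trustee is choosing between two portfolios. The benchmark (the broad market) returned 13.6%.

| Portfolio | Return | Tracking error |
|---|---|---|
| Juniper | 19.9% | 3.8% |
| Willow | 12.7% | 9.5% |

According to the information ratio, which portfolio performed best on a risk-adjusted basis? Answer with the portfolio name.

Juniper

Juniper: IR = (19.9% − 13.6%) / 3.8% = 1.658
Willow: IR = (12.7% − 13.6%) / 9.5% = -0.095
Highest: Juniper (1.658).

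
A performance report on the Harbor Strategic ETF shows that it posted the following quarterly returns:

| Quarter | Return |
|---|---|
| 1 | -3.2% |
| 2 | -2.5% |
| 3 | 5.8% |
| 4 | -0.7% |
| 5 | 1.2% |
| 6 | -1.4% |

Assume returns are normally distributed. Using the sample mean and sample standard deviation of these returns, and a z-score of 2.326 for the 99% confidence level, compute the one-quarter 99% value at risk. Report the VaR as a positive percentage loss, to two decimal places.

r̄ = (-3.2 − 2.5 + 5.8 − 0.7 + 1.2 − 1.4) / 6 = -0.1333%
Σ(r − r̄)² = (-3.2 − (-0.1333))² + (-2.5 − (-0.1333))² + … = 53.9133
sample σ = √(53.9133 / 5) = √10.7827 = 3.2837%
VaR = −(r̄ − z·σ) = −(-0.1333 − 2.326 × 3.2837) = −(-7.7712) = 7.7712%

7.77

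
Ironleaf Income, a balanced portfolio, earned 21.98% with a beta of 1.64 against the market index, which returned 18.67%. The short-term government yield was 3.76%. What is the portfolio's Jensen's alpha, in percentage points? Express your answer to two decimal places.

CAPM expected return = Rf + β(Rm − Rf) = 3.76% + 1.64 × (18.67% − 3.76%) = 3.76 + 1.64 × 14.91 = 28.2124%
Jensen's α = Rp − E[R] = 21.98% − 28.2124% = -6.2324

-6.23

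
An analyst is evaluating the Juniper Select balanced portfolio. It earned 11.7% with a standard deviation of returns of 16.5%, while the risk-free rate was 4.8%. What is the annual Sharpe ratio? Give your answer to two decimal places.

Sharpe = (Rp − Rf) / σp = (11.7% − 4.8%) / 16.5% = 6.90% / 16.5% = 0.4182

0.42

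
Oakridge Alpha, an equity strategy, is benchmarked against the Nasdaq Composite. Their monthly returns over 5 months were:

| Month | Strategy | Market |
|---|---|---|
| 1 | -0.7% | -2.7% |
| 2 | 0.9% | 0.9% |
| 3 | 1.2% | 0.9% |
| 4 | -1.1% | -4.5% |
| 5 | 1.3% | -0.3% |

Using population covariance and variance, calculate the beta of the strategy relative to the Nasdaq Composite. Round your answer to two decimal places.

0.45

r̄p = 0.3200%,  r̄m = -1.1400%
Cov = Σ(rp − r̄p)(rm − r̄m) / 5 = 2.0328
Var(rm) = Σ(rm − r̄m)² / 5 = 4.5504
β = Cov / Var = 2.0328 / 4.5504 = 0.4467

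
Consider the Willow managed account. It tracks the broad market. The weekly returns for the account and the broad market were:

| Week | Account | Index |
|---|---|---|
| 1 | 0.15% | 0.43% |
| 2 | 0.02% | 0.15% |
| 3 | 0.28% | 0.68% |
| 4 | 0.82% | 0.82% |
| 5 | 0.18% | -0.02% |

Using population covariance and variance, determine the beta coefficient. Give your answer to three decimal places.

r̄p = 0.2900%,  r̄m = 0.4120%
Cov = Σ(rp − r̄p)(rm − r̄m) / 5 = 0.0659
Var(rm) = Σ(rm − r̄m)² / 5 = 0.0988
β = Cov / Var = 0.0659 / 0.0988 = 0.6670

0.667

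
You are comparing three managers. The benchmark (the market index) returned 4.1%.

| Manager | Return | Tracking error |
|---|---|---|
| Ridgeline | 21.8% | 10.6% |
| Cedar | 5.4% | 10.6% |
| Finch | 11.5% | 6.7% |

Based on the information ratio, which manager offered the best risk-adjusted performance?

Ridgeline: IR = (21.8% − 4.1%) / 10.6% = 1.670
Cedar: IR = (5.4% − 4.1%) / 10.6% = 0.123
Finch: IR = (11.5% − 4.1%) / 6.7% = 1.104
Highest: Ridgeline (1.670).

Ridgeline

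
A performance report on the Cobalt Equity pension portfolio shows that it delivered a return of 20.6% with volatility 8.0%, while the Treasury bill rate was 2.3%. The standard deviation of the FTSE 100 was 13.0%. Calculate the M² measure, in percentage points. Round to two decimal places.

32.04

Sharpe = (Rp − Rf) / σp = (20.6% − 2.3%) / 8.0% = 2.2875
M² = Rf + Sharpe × σm = 2.3% + 2.2875 × 13.0% = 32.0375%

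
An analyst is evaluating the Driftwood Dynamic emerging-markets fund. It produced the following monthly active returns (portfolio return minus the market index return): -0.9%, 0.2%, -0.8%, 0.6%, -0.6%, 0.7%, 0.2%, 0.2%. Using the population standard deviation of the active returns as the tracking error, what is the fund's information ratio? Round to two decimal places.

r̄ = (-0.9 + 0.2 − 0.8 + 0.6 − 0.6 + 0.7 + 0.2 + 0.2) / 8 = -0.40 / 8 = -0.0500%
Σ(r − r̄)² = (-0.9 − (-0.0500))² + (0.2 − (-0.0500))² + (-0.8 − (-0.0500))² + … = 2.7600
σ = √[2.7600 / 8] = 0.5874%
IR = r̄ / tracking error = -0.0500 / 0.5874 = -0.0851

-0.09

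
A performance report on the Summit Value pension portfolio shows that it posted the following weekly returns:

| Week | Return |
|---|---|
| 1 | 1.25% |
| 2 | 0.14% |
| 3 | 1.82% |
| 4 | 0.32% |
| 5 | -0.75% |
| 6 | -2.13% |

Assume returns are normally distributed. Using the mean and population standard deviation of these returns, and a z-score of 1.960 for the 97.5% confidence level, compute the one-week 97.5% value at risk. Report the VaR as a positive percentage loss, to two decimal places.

r̄ = (1.25 + 0.14 + 1.82 + 0.32 − 0.75 − 2.13) / 6 = 0.650 / 6 = 0.1083%
Σ(r − r̄)² = 10.0259; population σ = √(10.0259/6) = 1.2927%
VaR = −(r̄ − z·σ) = −(0.1083 − 1.960 × 1.2927) = −(-2.4254) = 2.4254%

2.43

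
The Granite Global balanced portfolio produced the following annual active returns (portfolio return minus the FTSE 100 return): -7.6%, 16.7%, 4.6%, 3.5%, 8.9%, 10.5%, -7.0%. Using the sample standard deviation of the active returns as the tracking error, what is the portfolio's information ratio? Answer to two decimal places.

0.47

μ = (-7.6 + 16.7 + 4.6 + 3.5 + 8.9 + 10.5 − 7) / 7 = 29.60 / 7 = 4.2286%
Sample σ = √[Σ(r − μ)² / 6] = √[483.3543 / 6] = √80.5591 = 8.9755%
IR = μ / tracking error = 4.2286 / 8.9755 = 0.4711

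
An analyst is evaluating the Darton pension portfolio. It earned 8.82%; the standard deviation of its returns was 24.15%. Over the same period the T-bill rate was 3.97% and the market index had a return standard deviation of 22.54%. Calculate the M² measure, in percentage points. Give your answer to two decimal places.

Sharpe = (Rp − Rf) / σp = (8.82% − 3.97%) / 24.15% = 0.2008
M² = Rf + Sharpe × σm = 3.97% + 0.2008 × 22.54% = 8.4960%

8.50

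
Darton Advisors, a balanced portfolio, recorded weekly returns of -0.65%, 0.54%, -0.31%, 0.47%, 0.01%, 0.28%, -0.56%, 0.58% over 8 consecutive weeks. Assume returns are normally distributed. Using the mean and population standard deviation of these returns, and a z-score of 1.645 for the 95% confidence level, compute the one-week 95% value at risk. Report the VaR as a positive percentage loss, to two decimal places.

0.72

Mean return r̄ = 0.360 / 8 = 0.0450%
Σ(r − r̄)² = (-0.65 − 0.0450)² + (0.54 − 0.0450)² + … = 1.7434
σ = √[1.7434 / 8] = 0.4668%
VaR = −(r̄ − z·σ) = −(0.0450 − 1.645 × 0.4668) = −(-0.7229) = 0.7229%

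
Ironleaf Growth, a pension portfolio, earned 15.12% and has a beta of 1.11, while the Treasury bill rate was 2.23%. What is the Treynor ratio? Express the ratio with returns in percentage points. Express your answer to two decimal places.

11.61

Treynor = (Rp − Rf) / β = (15.12% − 2.23%) / 1.11 = 12.89 / 1.11 = 11.6126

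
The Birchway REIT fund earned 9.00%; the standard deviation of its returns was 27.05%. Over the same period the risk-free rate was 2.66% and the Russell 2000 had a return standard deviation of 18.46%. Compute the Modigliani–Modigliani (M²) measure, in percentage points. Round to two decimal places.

6.99

Sharpe = (Rp − Rf) / σp = (9.00% − 2.66%) / 27.05% = 0.2344
M² = Rf + Sharpe × σm = 2.66% + 0.2344 × 18.46% = 6.9870%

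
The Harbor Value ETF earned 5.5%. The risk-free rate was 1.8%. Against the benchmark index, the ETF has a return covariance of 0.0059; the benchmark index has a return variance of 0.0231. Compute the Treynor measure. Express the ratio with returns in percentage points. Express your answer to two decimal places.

14.49

β = Cov / Var = 0.0059 / 0.0231 = 0.2554
Treynor = (Rp − Rf) / β = (5.5% − 1.8%) / 0.2554 = 3.70 / 0.2554 = 14.4871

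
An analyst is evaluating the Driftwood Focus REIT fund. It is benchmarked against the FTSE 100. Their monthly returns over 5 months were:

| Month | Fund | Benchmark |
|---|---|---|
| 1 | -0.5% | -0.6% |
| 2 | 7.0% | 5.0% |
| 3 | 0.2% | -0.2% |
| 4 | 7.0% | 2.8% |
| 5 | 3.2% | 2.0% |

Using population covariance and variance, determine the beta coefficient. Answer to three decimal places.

r̄p = 3.3800%,  r̄m = 1.8000%
Cov = Σ(rp − r̄p)(rm − r̄m) / 5 = 6.1680
Var(rm) = Σ(rm − r̄m)² / 5 = 4.2080
β = Cov / Var = 6.1680 / 4.2080 = 1.4658

1.466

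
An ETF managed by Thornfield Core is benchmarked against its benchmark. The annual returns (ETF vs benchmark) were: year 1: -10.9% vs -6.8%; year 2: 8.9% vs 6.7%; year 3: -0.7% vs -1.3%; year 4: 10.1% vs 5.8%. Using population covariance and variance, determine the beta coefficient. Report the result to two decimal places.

r̄p = 1.8500%,  r̄m = 1.1000%
Cov = Σ(rp − r̄p)(rm − r̄m) / 4 = 46.2750
Var(rm) = Σ(rm − r̄m)² / 4 = 30.4050
β = Cov / Var = 46.2750 / 30.4050 = 1.5220

1.52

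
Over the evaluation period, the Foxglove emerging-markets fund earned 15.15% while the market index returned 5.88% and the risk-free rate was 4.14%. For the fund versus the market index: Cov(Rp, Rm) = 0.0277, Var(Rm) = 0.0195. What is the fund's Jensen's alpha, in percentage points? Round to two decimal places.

8.54

β = Cov / Var = 0.0277 / 0.0195 = 1.4205
E[R] = Rf + β(Rm − Rf) = 4.14% + 1.4205 × (5.88% − 4.14%) = 6.6117%
α = Rp − E[R] = 15.15% − 6.6117% = 8.5383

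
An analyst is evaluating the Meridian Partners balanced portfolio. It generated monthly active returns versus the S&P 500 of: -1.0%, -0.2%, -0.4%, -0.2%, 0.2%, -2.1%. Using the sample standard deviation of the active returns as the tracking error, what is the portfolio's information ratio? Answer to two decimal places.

-0.75

μ = (-1 − 0.2 − 0.4 − 0.2 + 0.2 − 2.1) / 6 = -0.6167%
Σ(r − μ)² = (-1 − (-0.6167))² + (-0.2 − (-0.6167))² + (-0.4 − (-0.6167))² + … = 3.4083
sample σ = √(3.4083 / 5) = √0.6817 = 0.8257%
IR = μ / tracking error = -0.6167 / 0.8257 = -0.7469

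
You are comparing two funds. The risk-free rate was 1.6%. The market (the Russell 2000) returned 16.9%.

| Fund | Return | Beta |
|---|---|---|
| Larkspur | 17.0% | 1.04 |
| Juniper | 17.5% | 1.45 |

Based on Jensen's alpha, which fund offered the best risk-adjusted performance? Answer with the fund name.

Larkspur: α = 17.0% − [1.6% + 1.04 × (16.9% − 1.6%)] = -0.512
Juniper: α = 17.5% − [1.6% + 1.45 × (16.9% − 1.6%)] = -6.285
Highest: Larkspur (-0.512).

Larkspur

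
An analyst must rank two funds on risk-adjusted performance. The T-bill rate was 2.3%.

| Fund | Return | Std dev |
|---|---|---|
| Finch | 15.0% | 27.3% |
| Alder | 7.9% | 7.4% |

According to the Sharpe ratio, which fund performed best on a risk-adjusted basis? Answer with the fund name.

Finch: Sharpe ratio = (15.0% − 2.3%) / 27.3% = 0.465
Alder: Sharpe ratio = (7.9% − 2.3%) / 7.4% = 0.757
Highest: Alder (0.757).

Alder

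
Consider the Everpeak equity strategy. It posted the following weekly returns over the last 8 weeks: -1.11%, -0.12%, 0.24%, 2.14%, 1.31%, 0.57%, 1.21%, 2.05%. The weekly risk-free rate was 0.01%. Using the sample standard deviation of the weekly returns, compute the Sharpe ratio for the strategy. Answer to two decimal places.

0.70

Mean return r̄ = 6.290 / 8 = 0.7863%
Σ(r − r̄)² = 8.6458; sample σ = √(8.6458/7) = 1.1114%
Sharpe = (r̄ − rf) / σ = (0.7863 − 0.01) / 1.1114 = 0.7763 / 1.1114 = 0.6985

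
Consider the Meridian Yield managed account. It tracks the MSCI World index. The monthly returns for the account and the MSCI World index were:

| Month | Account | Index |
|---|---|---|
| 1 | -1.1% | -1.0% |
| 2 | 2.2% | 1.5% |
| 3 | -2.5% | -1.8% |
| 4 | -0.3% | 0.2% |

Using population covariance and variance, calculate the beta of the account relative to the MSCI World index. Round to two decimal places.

r̄p = -0.4250%,  r̄m = -0.2750%
Cov = Σ(rp − r̄p)(rm − r̄m) / 4 = 2.0931
Var(rm) = Σ(rm − r̄m)² / 4 = 1.5569
β = Cov / Var = 2.0931 / 1.5569 = 1.3444

1.34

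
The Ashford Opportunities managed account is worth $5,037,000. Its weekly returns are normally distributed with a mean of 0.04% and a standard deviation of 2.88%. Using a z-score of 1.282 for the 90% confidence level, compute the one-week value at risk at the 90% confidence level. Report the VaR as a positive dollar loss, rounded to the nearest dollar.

Return at the 90% tail: μ − z·σ = 0.04% − 1.282 × 2.88% = 0.04 − 3.69216 = -3.65216%
VaR = −(-3.65216%) × $5,037,000 = 3.65216% × $5,037,000 = $183,959

$183,959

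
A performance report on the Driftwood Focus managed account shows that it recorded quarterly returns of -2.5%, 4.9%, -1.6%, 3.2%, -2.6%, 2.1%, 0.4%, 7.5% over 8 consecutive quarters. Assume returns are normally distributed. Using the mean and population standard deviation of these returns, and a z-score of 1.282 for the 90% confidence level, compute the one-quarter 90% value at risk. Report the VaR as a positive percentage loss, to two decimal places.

Mean return r̄ = 11.40 / 8 = 1.4250%
Population σ = √[Σ(r − r̄)² / 8] = √[94.3950 / 8] = √11.7994 = 3.4350%
VaR = −(r̄ − z·σ) = −(1.4250 − 1.282 × 3.4350) = −(-2.9787) = 2.9787%

2.98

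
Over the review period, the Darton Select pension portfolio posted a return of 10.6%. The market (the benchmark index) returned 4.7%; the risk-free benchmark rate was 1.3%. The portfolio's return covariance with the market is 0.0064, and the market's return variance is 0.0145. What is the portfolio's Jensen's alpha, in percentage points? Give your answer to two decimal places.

7.80

β = Cov / Var = 0.0064 / 0.0145 = 0.4414
E[R] = Rf + β(Rm − Rf) = 1.3% + 0.4414 × (4.7% − 1.3%) = 2.8008%
α = Rp − E[R] = 10.6% − 2.8008% = 7.7992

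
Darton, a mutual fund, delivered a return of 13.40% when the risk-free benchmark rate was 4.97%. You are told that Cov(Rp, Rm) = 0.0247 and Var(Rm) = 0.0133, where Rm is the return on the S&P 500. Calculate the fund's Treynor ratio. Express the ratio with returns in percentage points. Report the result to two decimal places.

4.54

β = Cov / Var = 0.0247 / 0.0133 = 1.8571
Treynor = (Rp − Rf) / β = (13.40% − 4.97%) / 1.8571 = 8.43 / 1.8571 = 4.5393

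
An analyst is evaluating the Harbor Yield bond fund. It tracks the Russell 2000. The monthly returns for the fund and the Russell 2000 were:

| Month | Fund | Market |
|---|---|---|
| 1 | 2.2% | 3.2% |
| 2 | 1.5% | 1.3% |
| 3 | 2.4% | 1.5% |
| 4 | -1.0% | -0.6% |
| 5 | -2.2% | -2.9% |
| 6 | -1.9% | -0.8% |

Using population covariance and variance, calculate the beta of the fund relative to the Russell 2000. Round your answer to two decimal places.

r̄p = 0.1667%,  r̄m = 0.2833%
Cov = Σ(rp − r̄p)(rm − r̄m) / 6 = 3.4678
Var(rm) = Σ(rm − r̄m)² / 6 = 3.8514
β = Cov / Var = 3.4678 / 3.8514 = 0.9004

0.90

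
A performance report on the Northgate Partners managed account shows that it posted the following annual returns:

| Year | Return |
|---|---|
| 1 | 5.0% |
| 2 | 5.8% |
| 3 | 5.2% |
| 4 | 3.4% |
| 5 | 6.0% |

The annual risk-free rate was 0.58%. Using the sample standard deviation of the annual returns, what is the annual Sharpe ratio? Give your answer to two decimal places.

4.39

μ = (5 + 5.8 + 5.2 + 3.4 + 6) / 5 = 5.0800%
Σ(r − μ)² = (5 − 5.0800)² + (5.8 − 5.0800)² + (5.2 − 5.0800)² + … = 4.2080
sample σ = √(4.2080 / 4) = √1.0520 = 1.0257%
Sharpe = (μ − rf) / σ = (5.0800 − 0.58) / 1.0257 = 4.5000 / 1.0257 = 4.3872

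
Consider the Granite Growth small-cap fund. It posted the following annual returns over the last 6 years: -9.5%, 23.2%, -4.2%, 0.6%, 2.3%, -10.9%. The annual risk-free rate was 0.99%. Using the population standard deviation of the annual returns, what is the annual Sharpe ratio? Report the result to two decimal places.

-0.07

r̄ = (-9.5 + 23.2 − 4.2 + 0.6 + 2.3 − 10.9) / 6 = 0.2500%
Σ(r − r̄)² = (-9.5 − 0.2500)² + (23.2 − 0.2500)² + (-4.2 − 0.2500)² + … = 770.2150
σ = √[770.2150 / 6] = 11.3300%
Sharpe = (r̄ − rf) / σ = (0.2500 − 0.99) / 11.3300 = -0.7400 / 11.3300 = -0.0653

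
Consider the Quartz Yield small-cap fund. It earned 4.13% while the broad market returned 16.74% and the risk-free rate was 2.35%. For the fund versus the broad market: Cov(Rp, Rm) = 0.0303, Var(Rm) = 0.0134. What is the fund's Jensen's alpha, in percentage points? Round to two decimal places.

-30.76

β = Cov / Var = 0.0303 / 0.0134 = 2.2612
E[R] = Rf + β(Rm − Rf) = 2.35% + 2.2612 × (16.74% − 2.35%) = 34.8887%
α = Rp − E[R] = 4.13% − 34.8887% = -30.7587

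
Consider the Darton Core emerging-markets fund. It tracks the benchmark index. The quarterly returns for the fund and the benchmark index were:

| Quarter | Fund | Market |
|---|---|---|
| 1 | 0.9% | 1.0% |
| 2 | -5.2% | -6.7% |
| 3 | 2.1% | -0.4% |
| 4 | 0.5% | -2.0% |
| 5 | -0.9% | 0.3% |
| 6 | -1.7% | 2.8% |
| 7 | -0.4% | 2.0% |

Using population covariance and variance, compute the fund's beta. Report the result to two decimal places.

r̄p = -0.6714%,  r̄m = -0.4286%
Cov = Σ(rp − r̄p)(rm − r̄m) / 7 = 3.7222
Var(rm) = Σ(rm − r̄m)² / 7 = 8.6706
β = Cov / Var = 3.7222 / 8.6706 = 0.4293

0.43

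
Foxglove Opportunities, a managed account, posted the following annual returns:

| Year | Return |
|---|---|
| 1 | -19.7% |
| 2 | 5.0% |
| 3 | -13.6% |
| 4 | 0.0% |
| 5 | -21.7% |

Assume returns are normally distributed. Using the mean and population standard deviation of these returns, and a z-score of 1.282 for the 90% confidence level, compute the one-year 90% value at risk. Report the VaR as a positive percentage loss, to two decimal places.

Mean return r̄ = -50.00 / 5 = -10.0000%
Population std dev = √[568.9400 / 5] = 10.6671%
VaR = −(r̄ − z·σ) = −(-10.0000 − 1.282 × 10.6671) = −(-23.6752) = 23.6752%

23.68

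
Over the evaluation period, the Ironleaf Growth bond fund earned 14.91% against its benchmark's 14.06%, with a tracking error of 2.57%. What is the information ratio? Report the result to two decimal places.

IR = (Rp − Rb) / TE = (14.91% − 14.06%) / 2.57% = 0.85% / 2.57% = 0.3307

0.33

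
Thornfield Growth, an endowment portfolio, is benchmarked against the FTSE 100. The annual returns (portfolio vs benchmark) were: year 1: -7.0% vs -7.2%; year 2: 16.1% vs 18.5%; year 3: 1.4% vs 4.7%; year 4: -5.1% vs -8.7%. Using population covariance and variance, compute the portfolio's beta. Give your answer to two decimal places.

r̄p = 1.3500%,  r̄m = 1.8250%
Cov = Σ(rp − r̄p)(rm − r̄m) / 4 = 97.3363
Var(rm) = Σ(rm − r̄m)² / 4 = 119.6369
β = Cov / Var = 97.3363 / 119.6369 = 0.8136

0.81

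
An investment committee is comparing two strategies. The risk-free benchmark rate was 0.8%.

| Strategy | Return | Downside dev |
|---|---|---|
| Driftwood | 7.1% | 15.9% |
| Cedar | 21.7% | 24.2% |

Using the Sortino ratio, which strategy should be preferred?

Driftwood: Sortino ratio = (7.1% − 0.8%) / 15.9% = 0.396
Cedar: Sortino ratio = (21.7% − 0.8%) / 24.2% = 0.864
Highest: Cedar (0.864).

Cedar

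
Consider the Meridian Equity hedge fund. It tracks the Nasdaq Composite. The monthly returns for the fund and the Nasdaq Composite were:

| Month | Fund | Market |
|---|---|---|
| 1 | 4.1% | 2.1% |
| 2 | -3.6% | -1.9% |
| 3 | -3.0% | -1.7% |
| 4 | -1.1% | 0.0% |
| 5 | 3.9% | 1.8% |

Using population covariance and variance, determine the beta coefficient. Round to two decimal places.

1.95

r̄p = 0.0600%,  r̄m = 0.0600%
Cov = Σ(rp − r̄p)(rm − r̄m) / 5 = 5.5104
Var(rm) = Σ(rm − r̄m)² / 5 = 2.8264
β = Cov / Var = 5.5104 / 2.8264 = 1.9496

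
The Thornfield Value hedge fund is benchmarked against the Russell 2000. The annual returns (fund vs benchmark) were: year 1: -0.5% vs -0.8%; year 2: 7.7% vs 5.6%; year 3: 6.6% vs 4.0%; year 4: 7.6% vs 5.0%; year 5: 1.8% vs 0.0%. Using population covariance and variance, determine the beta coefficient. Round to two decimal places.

r̄p = 4.6400%,  r̄m = 2.7600%
Cov = Σ(rp − r̄p)(rm − r̄m) / 5 = 8.7776
Var(rm) = Σ(rm − r̄m)² / 5 = 6.9824
β = Cov / Var = 8.7776 / 6.9824 = 1.2571

1.26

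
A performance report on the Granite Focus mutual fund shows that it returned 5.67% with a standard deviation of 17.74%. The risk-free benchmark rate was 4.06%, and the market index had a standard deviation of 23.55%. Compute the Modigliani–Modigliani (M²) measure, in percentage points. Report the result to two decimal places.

Sharpe = (Rp − Rf) / σp = (5.67% − 4.06%) / 17.74% = 0.0908
M² = Rf + Sharpe × σm = 4.06% + 0.0908 × 23.55% = 6.1983%

6.20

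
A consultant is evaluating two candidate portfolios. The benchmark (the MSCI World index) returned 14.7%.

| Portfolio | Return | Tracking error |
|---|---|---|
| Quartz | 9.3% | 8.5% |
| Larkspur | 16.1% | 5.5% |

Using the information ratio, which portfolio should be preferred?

Quartz: IR = (9.3% − 14.7%) / 8.5% = -0.635
Larkspur: IR = (16.1% − 14.7%) / 5.5% = 0.255
Highest: Larkspur (0.255).

Larkspur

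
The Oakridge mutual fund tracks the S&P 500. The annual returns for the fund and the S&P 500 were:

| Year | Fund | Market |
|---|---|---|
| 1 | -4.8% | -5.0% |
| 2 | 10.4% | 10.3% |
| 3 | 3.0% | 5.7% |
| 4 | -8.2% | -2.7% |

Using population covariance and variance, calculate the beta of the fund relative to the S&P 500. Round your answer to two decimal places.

1.10

r̄p = 0.1000%,  r̄m = 2.0750%
Cov = Σ(rp − r̄p)(rm − r̄m) / 4 = 42.3825
Var(rm) = Σ(rm − r̄m)² / 4 = 38.4119
β = Cov / Var = 42.3825 / 38.4119 = 1.1034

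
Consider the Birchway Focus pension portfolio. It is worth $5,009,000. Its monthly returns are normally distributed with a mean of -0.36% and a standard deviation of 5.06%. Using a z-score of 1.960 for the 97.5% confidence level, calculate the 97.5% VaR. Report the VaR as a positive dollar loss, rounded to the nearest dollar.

Return at the 97.5% tail: μ − z·σ = -0.36% − 1.960 × 5.06% = -0.36 − 9.9176 = -10.2776%
VaR = −(-10.2776%) × $5,009,000 = 10.2776% × $5,009,000 = $514,805

$514,805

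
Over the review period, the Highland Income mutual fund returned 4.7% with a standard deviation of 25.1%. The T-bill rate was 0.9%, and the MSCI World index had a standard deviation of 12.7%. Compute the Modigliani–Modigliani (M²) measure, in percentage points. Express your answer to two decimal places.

Sharpe = (Rp − Rf) / σp = (4.7% − 0.9%) / 25.1% = 0.1514
M² = Rf + Sharpe × σm = 0.9% + 0.1514 × 12.7% = 2.8228%

2.82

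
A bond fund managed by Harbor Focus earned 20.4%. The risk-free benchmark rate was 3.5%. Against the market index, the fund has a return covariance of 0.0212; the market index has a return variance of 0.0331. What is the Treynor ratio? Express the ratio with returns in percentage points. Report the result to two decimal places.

β = Cov / Var = 0.0212 / 0.0331 = 0.6405
Treynor = (Rp − Rf) / β = (20.4% − 3.5%) / 0.6405 = 16.90 / 0.6405 = 26.3856

26.39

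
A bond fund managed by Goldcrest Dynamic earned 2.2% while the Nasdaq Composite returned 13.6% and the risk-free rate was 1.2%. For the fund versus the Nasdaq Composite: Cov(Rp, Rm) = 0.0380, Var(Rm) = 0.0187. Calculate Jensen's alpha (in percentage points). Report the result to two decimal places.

-24.20

β = Cov / Var = 0.0380 / 0.0187 = 2.0321
E[R] = Rf + β(Rm − Rf) = 1.2% + 2.0321 × (13.6% − 1.2%) = 26.3980%
α = Rp − E[R] = 2.2% − 26.3980% = -24.1980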